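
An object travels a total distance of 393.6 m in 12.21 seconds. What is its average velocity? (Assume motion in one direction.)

v_avg = Δd / Δt = 393.6 / 12.21 = 32.24 m/s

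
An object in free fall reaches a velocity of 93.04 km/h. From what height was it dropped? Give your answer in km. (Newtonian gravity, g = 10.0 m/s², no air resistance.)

v = 93.04 km/h × 0.2777777777777778 = 25.8444 m/s
h = v² / (2g) = 25.8444² / (2 × 10.0) = 33.3967 m
h = 33.3967 m / 1000.0 = 0.0334 km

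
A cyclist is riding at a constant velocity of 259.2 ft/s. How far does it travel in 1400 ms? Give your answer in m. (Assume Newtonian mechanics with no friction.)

v = 259.2 ft/s × 0.3048 = 79.0042 m/s
t = 1400 ms × 0.001 = 1.4 s
d = v × t = 79.0042 × 1.4 = 110.6 m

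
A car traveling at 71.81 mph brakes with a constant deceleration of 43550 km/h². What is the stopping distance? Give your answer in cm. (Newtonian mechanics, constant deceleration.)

v₀ = 71.81 mph × 0.44704 = 32.1019 m/s
a = 43550 km/h² × 7.716049382716049e-05 = 3.36034 m/s²
d = v₀² / (2a) = 32.1019² / (2 × 3.36034) = 1030.53 / 6.72068 = 153.337 m
d = 153.337 m / 0.01 = 15330 cm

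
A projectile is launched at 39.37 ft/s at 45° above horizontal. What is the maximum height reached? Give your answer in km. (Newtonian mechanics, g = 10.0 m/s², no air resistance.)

v₀ = 39.37 ft/s × 0.3048 = 12.0 m/s
H = v₀² × sin²(θ) / (2g) = 12.0² × sin(45°)² / (2 × 10.0) = 144.0 × 0.5 / 20.0 = 3.6 m
H = 3.6 m / 1000.0 = 0.0036 km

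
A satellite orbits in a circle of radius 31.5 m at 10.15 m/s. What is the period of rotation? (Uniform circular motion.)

T = 2πr/v = 2π×31.5/10.15 = 19.5 s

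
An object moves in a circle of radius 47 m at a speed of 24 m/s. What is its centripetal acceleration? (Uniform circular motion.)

a_c = v²/r = 24²/47 = 576/47 = 12.26 m/s²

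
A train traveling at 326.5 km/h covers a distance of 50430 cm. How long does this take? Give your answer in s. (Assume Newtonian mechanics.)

d = 50430 cm × 0.01 = 504.3 m
v = 326.5 km/h × 0.2777777777777778 = 90.6944 m/s
t = d / v = 504.3 / 90.6944 = 5.56 s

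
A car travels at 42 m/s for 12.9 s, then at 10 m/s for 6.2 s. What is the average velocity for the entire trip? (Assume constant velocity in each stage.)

d₁ = v₁t₁ = 42 × 12.9 = 541.8 m
d₂ = v₂t₂ = 10 × 6.2 = 62.0 m
d_total = 603.8 m, t_total = 19.1 s
v_avg = d_total/t_total = 603.8/19.1 = 31.61 m/s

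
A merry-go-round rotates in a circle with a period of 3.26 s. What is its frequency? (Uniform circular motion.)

f = 1/T = 1/3.26 = 0.3067 Hz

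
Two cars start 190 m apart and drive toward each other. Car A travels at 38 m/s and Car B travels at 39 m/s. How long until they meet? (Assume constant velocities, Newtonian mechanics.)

Combined speed: v_combined = 38 + 39 = 77 m/s
Time to meet: t = d/v_combined = 190/77 = 2.47 s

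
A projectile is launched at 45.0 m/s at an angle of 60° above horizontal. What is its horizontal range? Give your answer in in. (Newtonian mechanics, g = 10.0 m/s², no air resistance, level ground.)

R = v₀² × sin(2θ) / g = 45.0² × sin(2 × 60°) / 10.0 = 2025.0 × 0.866025 / 10.0 = 175.37 m
R = 175.37 m / 0.0254 = 6904 in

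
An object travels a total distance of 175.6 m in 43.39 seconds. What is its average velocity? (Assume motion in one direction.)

v_avg = Δd / Δt = 175.6 / 43.39 = 4.05 m/s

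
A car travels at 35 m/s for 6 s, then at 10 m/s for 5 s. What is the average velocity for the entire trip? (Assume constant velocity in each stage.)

d₁ = v₁t₁ = 35 × 6 = 210 m
d₂ = v₂t₂ = 10 × 5 = 50 m
d_total = 260 m, t_total = 11 s
v_avg = d_total/t_total = 260/11 = 23.64 m/s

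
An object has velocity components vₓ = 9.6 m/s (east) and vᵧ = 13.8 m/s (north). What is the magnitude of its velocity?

|v| = √(vₓ² + vᵧ²) = √(9.6² + 13.8²) = √(282.6) = 16.81 m/s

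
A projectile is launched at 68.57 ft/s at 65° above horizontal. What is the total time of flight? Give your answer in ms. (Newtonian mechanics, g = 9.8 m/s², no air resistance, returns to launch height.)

v₀ = 68.57 ft/s × 0.3048 = 20.9001 m/s
T = 2 × v₀ × sin(θ) / g = 2 × 20.9001 × sin(65°) / 9.8 = 2 × 20.9001 × 0.906308 / 9.8 = 3.8657 s
T = 3.8657 s / 0.001 = 3866 ms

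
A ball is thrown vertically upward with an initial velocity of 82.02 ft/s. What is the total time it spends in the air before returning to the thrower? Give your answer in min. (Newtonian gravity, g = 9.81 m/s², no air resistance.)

v₀ = 82.02 ft/s × 0.3048 = 24.9997 m/s
t_total = 2 × v₀ / g = 2 × 24.9997 / 9.81 = 5.09678 s
t_total = 5.09678 s / 60.0 = 0.08495 min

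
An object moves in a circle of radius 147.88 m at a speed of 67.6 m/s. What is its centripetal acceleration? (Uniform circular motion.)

a_c = v²/r = 67.6²/147.88 = 4569.76/147.88 = 30.9 m/s²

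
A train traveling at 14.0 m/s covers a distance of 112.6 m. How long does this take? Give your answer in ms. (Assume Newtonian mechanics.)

t = d / v = 112.6 / 14.0 = 8.04286 s
t = 8.04286 s / 0.001 = 8043 ms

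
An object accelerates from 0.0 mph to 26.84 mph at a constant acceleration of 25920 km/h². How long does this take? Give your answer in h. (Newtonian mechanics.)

v₀ = 0.0 mph × 0.44704 = 0.0 m/s
v = 26.84 mph × 0.44704 = 11.9986 m/s
a = 25920 km/h² × 7.716049382716049e-05 = 2.0 m/s²
t = (v - v₀) / a = (11.9986 - 0.0) / 2.0 = 5.9993 s
t = 5.9993 s / 3600.0 = 0.001666 h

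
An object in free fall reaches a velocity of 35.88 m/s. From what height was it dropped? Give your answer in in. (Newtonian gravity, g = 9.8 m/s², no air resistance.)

h = v² / (2g) = 35.88² / (2 × 9.8) = 65.6824 m
h = 65.6824 m / 0.0254 = 2586 in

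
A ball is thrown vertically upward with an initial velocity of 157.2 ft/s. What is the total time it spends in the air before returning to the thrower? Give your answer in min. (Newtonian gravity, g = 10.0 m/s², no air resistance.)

v₀ = 157.2 ft/s × 0.3048 = 47.9146 m/s
t_total = 2 × v₀ / g = 2 × 47.9146 / 10.0 = 9.58292 s
t_total = 9.58292 s / 60.0 = 0.1597 min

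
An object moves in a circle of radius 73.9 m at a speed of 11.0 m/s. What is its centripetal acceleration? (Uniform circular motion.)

a_c = v²/r = 11.0²/73.9 = 121.0/73.9 = 1.64 m/s²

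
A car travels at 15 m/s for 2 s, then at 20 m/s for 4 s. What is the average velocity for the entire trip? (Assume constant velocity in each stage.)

d₁ = v₁t₁ = 15 × 2 = 30 m
d₂ = v₂t₂ = 20 × 4 = 80 m
d_total = 110 m, t_total = 6 s
v_avg = d_total/t_total = 110/6 = 18.33 m/s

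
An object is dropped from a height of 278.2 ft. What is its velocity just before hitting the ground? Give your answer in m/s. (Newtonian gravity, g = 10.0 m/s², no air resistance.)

h = 278.2 ft × 0.3048 = 84.7954 m
v = √(2gh) = √(2 × 10.0 × 84.7954) = 41.18 m/s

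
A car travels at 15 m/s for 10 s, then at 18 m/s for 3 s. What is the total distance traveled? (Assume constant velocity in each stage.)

d₁ = v₁t₁ = 15 × 10 = 150 m
d₂ = v₂t₂ = 18 × 3 = 54 m
d_total = 150 + 54 = 204 m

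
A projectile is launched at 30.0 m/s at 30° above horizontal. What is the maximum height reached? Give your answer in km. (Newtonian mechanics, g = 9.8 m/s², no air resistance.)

H = v₀² × sin²(θ) / (2g) = 30.0² × sin(30°)² / (2 × 9.8) = 900.0 × 0.25 / 19.6 = 11.4796 m
H = 11.4796 m / 1000.0 = 0.01148 km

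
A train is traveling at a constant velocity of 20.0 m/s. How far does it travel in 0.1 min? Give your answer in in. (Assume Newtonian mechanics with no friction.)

t = 0.1 min × 60.0 = 6.0 s
d = v × t = 20.0 × 6.0 = 120.0 m
d = 120.0 m / 0.0254 = 4724 in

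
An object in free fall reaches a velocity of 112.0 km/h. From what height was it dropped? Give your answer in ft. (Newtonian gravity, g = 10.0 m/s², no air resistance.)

v = 112.0 km/h × 0.2777777777777778 = 31.1111 m/s
h = v² / (2g) = 31.1111² / (2 × 10.0) = 48.395 m
h = 48.395 m / 0.3048 = 158.8 ft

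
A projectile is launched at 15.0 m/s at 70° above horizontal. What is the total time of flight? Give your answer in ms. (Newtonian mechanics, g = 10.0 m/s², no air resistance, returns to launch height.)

T = 2 × v₀ × sin(θ) / g = 2 × 15.0 × sin(70°) / 10.0 = 2 × 15.0 × 0.939693 / 10.0 = 2.81908 s
T = 2.81908 s / 0.001 = 2819 ms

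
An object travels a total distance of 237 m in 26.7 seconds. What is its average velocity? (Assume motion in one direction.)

v_avg = Δd / Δt = 237 / 26.7 = 8.88 m/s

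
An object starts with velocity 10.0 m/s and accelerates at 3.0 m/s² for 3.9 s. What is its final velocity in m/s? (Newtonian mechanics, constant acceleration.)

v = v₀ + a × t = 10.0 + 3.0 × 3.9 = 21.7 m/s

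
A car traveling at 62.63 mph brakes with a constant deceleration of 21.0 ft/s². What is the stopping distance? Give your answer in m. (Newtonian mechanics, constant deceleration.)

v₀ = 62.63 mph × 0.44704 = 27.9981 m/s
a = 21.0 ft/s² × 0.3048 = 6.4008 m/s²
d = v₀² / (2a) = 27.9981² / (2 × 6.4008) = 783.894 / 12.8016 = 61.23 m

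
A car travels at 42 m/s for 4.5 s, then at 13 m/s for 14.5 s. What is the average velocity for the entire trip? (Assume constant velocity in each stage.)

d₁ = v₁t₁ = 42 × 4.5 = 189.0 m
d₂ = v₂t₂ = 13 × 14.5 = 188.5 m
d_total = 377.5 m, t_total = 19.0 s
v_avg = d_total/t_total = 377.5/19.0 = 19.87 m/s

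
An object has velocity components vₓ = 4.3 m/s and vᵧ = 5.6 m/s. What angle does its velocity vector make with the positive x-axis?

θ = arctan(vᵧ/vₓ) = arctan(5.6/4.3) = 52.48°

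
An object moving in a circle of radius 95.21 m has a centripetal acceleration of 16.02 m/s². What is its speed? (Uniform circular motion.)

v = √(a_c × r) = √(16.02 × 95.21) = 39.05 m/s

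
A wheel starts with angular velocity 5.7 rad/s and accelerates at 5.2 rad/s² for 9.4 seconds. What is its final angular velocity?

ω = ω₀ + αt = 5.7 + 5.2 × 9.4 = 54.58 rad/s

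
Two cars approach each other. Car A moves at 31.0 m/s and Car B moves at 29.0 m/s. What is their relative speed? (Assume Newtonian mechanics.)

v_rel = v_A + v_B = 31.0 + 29.0 = 60.0 m/s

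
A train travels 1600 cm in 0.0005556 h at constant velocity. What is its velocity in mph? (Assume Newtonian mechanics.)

d = 1600 cm × 0.01 = 16.0 m
t = 0.0005556 h × 3600.0 = 2.00016 s
v = d / t = 16.0 / 2.00016 = 7.99936 m/s
v = 7.99936 m/s / 0.44704 = 17.89 mph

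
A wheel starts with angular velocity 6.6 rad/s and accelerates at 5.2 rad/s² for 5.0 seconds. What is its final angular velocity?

ω = ω₀ + αt = 6.6 + 5.2 × 5.0 = 32.6 rad/s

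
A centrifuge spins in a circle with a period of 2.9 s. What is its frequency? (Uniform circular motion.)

f = 1/T = 1/2.9 = 0.3448 Hz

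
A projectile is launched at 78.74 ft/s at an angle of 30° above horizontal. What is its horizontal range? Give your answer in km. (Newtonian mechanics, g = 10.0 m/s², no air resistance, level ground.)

v₀ = 78.74 ft/s × 0.3048 = 24.0 m/s
R = v₀² × sin(2θ) / g = 24.0² × sin(2 × 30°) / 10.0 = 576.0 × 0.866025 / 10.0 = 49.883 m
R = 49.883 m / 1000.0 = 0.04988 km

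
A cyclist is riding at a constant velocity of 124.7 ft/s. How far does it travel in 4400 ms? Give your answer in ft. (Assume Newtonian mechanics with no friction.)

v = 124.7 ft/s × 0.3048 = 38.0086 m/s
t = 4400 ms × 0.001 = 4.4 s
d = v × t = 38.0086 × 4.4 = 167.238 m
d = 167.238 m / 0.3048 = 548.7 ft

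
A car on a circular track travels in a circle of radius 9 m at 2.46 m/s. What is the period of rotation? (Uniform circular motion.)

T = 2πr/v = 2π×9/2.46 = 22.99 s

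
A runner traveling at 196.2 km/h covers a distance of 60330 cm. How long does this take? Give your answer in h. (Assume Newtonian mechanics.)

d = 60330 cm × 0.01 = 603.3 m
v = 196.2 km/h × 0.2777777777777778 = 54.5 m/s
t = d / v = 603.3 / 54.5 = 11.0697 s
t = 11.0697 s / 3600.0 = 0.003075 h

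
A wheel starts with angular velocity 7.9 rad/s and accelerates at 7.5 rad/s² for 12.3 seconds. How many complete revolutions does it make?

θ = ω₀t + ½αt² = 7.9×12.3 + ½×7.5×12.3² = 664.5075 rad
Total revolutions = θ/(2π) = 664.5075/(2π) = 105.76
Complete revolutions = ⌊105.76⌋ = 105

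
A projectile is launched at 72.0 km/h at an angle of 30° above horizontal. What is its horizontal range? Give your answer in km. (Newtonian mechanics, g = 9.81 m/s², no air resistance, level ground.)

v₀ = 72.0 km/h × 0.2777777777777778 = 20.0 m/s
R = v₀² × sin(2θ) / g = 20.0² × sin(2 × 30°) / 9.81 = 400.0 × 0.866025 / 9.81 = 35.3119 m
R = 35.3119 m / 1000.0 = 0.03531 km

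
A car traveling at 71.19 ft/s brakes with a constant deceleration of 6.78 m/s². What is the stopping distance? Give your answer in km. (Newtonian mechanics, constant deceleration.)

v₀ = 71.19 ft/s × 0.3048 = 21.6987 m/s
d = v₀² / (2a) = 21.6987² / (2 × 6.78) = 470.834 / 13.56 = 34.7223 m
d = 34.7223 m / 1000.0 = 0.03472 km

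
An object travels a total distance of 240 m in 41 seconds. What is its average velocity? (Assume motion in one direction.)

v_avg = Δd / Δt = 240 / 41 = 5.85 m/s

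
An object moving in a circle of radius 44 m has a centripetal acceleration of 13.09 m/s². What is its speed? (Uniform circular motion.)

v = √(a_c × r) = √(13.09 × 44) = 24.0 m/s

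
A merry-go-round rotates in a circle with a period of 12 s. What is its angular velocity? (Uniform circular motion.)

ω = 2π/T = 2π/12 = 0.5236 rad/s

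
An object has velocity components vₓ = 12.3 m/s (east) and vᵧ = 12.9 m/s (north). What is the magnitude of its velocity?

|v| = √(vₓ² + vᵧ²) = √(12.3² + 12.9²) = √(317.7) = 17.82 m/s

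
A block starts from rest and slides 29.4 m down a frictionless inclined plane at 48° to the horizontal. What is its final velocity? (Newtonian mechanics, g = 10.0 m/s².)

a = g sin(θ) = 10.0 × sin(48°) = 7.4314 m/s²
v = √(2ad) = √(2 × 7.4314 × 29.4) = 20.9 m/s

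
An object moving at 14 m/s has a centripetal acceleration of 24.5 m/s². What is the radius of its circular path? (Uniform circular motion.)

r = v²/a_c = 14²/24.5 = 8.0 m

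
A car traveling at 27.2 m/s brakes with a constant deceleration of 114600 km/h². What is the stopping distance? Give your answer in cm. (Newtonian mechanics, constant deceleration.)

a = 114600 km/h² × 7.716049382716049e-05 = 8.84259 m/s²
d = v₀² / (2a) = 27.2² / (2 × 8.84259) = 739.84 / 17.6852 = 41.8338 m
d = 41.8338 m / 0.01 = 4183 cm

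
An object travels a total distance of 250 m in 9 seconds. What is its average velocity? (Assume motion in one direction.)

v_avg = Δd / Δt = 250 / 9 = 27.78 m/s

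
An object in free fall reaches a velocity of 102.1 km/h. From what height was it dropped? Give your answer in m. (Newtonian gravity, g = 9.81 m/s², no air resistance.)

v = 102.1 km/h × 0.2777777777777778 = 28.3611 m/s
h = v² / (2g) = 28.3611² / (2 × 9.81) = 41.0 m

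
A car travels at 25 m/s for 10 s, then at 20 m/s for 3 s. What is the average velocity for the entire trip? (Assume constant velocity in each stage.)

d₁ = v₁t₁ = 25 × 10 = 250 m
d₂ = v₂t₂ = 20 × 3 = 60 m
d_total = 310 m, t_total = 13 s
v_avg = d_total/t_total = 310/13 = 23.85 m/s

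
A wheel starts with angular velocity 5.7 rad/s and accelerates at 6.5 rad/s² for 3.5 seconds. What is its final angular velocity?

ω = ω₀ + αt = 5.7 + 6.5 × 3.5 = 28.45 rad/s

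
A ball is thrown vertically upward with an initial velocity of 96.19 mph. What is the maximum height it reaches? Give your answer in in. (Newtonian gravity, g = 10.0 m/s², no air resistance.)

v₀ = 96.19 mph × 0.44704 = 43.0008 m/s
h_max = v₀² / (2g) = 43.0008² / (2 × 10.0) = 1849.07 / 20.0 = 92.4535 m
h_max = 92.4535 m / 0.0254 = 3640 in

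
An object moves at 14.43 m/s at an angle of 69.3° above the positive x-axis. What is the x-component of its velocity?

vₓ = v cos(θ) = 14.43 × cos(69.3°) = 5.1 m/s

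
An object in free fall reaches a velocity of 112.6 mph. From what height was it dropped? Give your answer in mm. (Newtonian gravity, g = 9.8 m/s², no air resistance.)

v = 112.6 mph × 0.44704 = 50.3367 m/s
h = v² / (2g) = 50.3367² / (2 × 9.8) = 129.275 m
h = 129.275 m / 0.001 = 129300 mm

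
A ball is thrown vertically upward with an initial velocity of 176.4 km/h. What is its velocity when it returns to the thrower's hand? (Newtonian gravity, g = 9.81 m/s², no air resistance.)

By conservation of energy (no air resistance), the ball returns to the throw height with the same speed as launch, but directed downward.
|v_ground| = v₀ = 176.4 km/h
v_ground = 176.4 km/h (downward)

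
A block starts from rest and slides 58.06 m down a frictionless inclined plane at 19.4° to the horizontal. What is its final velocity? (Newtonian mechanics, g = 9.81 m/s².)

a = g sin(θ) = 9.81 × sin(19.4°) = 3.2585 m/s²
v = √(2ad) = √(2 × 3.2585 × 58.06) = 19.45 m/s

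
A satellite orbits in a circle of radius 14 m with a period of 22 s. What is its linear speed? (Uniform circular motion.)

v = 2πr/T = 2π×14/22 = 4.0 m/s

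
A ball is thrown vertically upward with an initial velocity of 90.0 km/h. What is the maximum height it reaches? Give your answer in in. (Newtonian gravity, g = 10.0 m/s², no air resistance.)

v₀ = 90.0 km/h × 0.2777777777777778 = 25.0 m/s
h_max = v₀² / (2g) = 25.0² / (2 × 10.0) = 625.0 / 20.0 = 31.25 m
h_max = 31.25 m / 0.0254 = 1230 in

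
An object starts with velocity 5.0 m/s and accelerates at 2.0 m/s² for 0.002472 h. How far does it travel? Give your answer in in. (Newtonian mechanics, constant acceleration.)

t = 0.002472 h × 3600.0 = 8.8992 s
d = v₀ × t + ½ × a × t² = 5.0 × 8.8992 + 0.5 × 2.0 × 8.8992² = 123.692 m
d = 123.692 m / 0.0254 = 4870 in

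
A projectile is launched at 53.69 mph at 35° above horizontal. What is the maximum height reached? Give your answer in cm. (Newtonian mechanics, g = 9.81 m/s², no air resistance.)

v₀ = 53.69 mph × 0.44704 = 24.0016 m/s
H = v₀² × sin²(θ) / (2g) = 24.0016² × sin(35°)² / (2 × 9.81) = 576.077 × 0.32899 / 19.62 = 9.65971 m
H = 9.65971 m / 0.01 = 966.0 cm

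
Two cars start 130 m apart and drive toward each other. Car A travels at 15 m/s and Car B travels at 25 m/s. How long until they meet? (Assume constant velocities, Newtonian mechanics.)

Combined speed: v_combined = 15 + 25 = 40 m/s
Time to meet: t = d/v_combined = 130/40 = 3.25 s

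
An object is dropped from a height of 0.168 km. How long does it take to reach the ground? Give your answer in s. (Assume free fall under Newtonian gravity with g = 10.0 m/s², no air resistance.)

h = 0.168 km × 1000.0 = 168.0 m
t = √(2h/g) = √(2 × 168.0 / 10.0) = 5.797 s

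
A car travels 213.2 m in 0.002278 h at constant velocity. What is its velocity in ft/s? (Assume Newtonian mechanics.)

t = 0.002278 h × 3600.0 = 8.2008 s
v = d / t = 213.2 / 8.2008 = 25.9975 m/s
v = 25.9975 m/s / 0.3048 = 85.29 ft/s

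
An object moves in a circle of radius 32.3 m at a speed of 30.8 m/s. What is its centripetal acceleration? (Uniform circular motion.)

a_c = v²/r = 30.8²/32.3 = 948.64/32.3 = 29.37 m/s²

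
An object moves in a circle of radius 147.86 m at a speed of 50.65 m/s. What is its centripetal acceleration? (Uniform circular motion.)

a_c = v²/r = 50.65²/147.86 = 2565.4225/147.86 = 17.35 m/s²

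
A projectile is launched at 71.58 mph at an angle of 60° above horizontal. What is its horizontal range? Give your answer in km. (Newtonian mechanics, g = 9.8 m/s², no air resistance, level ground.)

v₀ = 71.58 mph × 0.44704 = 31.9991 m/s
R = v₀² × sin(2θ) / g = 31.9991² × sin(2 × 60°) / 9.8 = 1023.94 × 0.866025 / 9.8 = 90.4855 m
R = 90.4855 m / 1000.0 = 0.09049 km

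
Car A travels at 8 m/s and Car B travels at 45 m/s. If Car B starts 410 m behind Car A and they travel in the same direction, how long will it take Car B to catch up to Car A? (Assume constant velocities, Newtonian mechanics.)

Relative speed: v_rel = 45 - 8 = 37 m/s
Time to catch: t = d₀/v_rel = 410/37 = 11.08 s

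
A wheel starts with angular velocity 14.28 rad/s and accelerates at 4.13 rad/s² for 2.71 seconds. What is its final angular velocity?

ω = ω₀ + αt = 14.28 + 4.13 × 2.71 = 25.47 rad/s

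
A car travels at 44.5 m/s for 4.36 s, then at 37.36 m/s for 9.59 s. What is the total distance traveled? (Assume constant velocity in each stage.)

d₁ = v₁t₁ = 44.5 × 4.36 = 194.02 m
d₂ = v₂t₂ = 37.36 × 9.59 = 358.2824 m
d_total = 194.02 + 358.2824 = 552.3 m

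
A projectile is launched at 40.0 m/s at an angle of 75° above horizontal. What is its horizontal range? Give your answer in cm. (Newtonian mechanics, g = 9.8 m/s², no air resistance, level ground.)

R = v₀² × sin(2θ) / g = 40.0² × sin(2 × 75°) / 9.8 = 1600.0 × 0.5 / 9.8 = 81.6327 m
R = 81.6327 m / 0.01 = 8163 cm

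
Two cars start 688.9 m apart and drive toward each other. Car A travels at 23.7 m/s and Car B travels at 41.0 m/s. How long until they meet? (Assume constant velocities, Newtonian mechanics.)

Combined speed: v_combined = 23.7 + 41.0 = 64.7 m/s
Time to meet: t = d/v_combined = 688.9/64.7 = 10.65 s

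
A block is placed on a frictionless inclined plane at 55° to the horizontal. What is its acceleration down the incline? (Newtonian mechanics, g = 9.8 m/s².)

a = g sin(θ) = 9.8 × sin(55°) = 9.8 × 0.8192 = 8.03 m/s²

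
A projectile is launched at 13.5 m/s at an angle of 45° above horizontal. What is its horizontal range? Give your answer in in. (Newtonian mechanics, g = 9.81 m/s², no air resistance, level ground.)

R = v₀² × sin(2θ) / g = 13.5² × sin(2 × 45°) / 9.81 = 182.25 × 1.0 / 9.81 = 18.578 m
R = 18.578 m / 0.0254 = 731.4 in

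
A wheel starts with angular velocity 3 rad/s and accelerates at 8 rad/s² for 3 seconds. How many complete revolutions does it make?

θ = ω₀t + ½αt² = 3×3 + ½×8×3² = 45.0 rad
Total revolutions = θ/(2π) = 45.0/(2π) = 7.16
Complete revolutions = ⌊7.16⌋ = 7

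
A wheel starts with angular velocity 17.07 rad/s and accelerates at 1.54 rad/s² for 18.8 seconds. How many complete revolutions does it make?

θ = ω₀t + ½αt² = 17.07×18.8 + ½×1.54×18.8² = 593.0648 rad
Total revolutions = θ/(2π) = 593.0648/(2π) = 94.39
Complete revolutions = ⌊94.39⌋ = 94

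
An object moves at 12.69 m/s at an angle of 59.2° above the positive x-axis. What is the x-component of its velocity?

vₓ = v cos(θ) = 12.69 × cos(59.2°) = 6.5 m/s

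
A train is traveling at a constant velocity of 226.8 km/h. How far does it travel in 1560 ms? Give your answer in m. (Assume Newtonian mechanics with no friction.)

v = 226.8 km/h × 0.2777777777777778 = 63.0 m/s
t = 1560 ms × 0.001 = 1.56 s
d = v × t = 63.0 × 1.56 = 98.28 m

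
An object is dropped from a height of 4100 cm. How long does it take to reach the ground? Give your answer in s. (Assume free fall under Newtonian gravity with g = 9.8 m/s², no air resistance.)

h = 4100 cm × 0.01 = 41.0 m
t = √(2h/g) = √(2 × 41.0 / 9.8) = 2.893 s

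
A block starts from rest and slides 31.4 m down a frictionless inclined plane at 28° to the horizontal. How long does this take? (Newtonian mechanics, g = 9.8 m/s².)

a = g sin(θ) = 9.8 × sin(28°) = 4.6008 m/s²
t = √(2d/a) = √(2 × 31.4 / 4.6008) = 3.69 s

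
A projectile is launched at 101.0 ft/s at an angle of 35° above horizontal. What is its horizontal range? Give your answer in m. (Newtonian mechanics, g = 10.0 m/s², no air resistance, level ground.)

v₀ = 101.0 ft/s × 0.3048 = 30.7848 m/s
R = v₀² × sin(2θ) / g = 30.7848² × sin(2 × 35°) / 10.0 = 947.704 × 0.939693 / 10.0 = 89.06 m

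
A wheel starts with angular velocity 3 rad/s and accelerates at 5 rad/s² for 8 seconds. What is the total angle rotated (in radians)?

θ = ω₀t + ½αt² = 3×8 + ½×5×8² = 184.0 rad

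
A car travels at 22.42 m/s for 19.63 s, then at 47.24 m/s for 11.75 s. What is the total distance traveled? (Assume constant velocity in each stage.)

d₁ = v₁t₁ = 22.42 × 19.63 = 440.1046 m
d₂ = v₂t₂ = 47.24 × 11.75 = 555.07 m
d_total = 440.1046 + 555.07 = 995.17 m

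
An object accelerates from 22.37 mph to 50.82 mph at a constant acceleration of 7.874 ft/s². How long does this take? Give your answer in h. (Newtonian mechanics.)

v₀ = 22.37 mph × 0.44704 = 10.0003 m/s
v = 50.82 mph × 0.44704 = 22.7186 m/s
a = 7.874 ft/s² × 0.3048 = 2.4 m/s²
t = (v - v₀) / a = (22.7186 - 10.0003) / 2.4 = 5.29929 s
t = 5.29929 s / 3600.0 = 0.001472 h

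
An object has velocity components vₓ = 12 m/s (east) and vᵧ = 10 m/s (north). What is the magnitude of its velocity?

|v| = √(vₓ² + vᵧ²) = √(12² + 10²) = √(244) = 15.62 m/s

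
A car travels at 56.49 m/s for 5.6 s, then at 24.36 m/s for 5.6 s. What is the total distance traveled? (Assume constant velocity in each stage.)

d₁ = v₁t₁ = 56.49 × 5.6 = 316.344 m
d₂ = v₂t₂ = 24.36 × 5.6 = 136.416 m
d_total = 316.344 + 136.416 = 452.76 m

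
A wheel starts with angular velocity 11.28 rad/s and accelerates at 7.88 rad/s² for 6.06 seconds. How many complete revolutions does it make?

θ = ω₀t + ½αt² = 11.28×6.06 + ½×7.88×6.06² = 213.047784 rad
Total revolutions = θ/(2π) = 213.047784/(2π) = 33.91
Complete revolutions = ⌊33.91⌋ = 33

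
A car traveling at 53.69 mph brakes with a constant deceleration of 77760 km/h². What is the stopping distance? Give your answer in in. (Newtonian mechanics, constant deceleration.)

v₀ = 53.69 mph × 0.44704 = 24.0016 m/s
a = 77760 km/h² × 7.716049382716049e-05 = 6.0 m/s²
d = v₀² / (2a) = 24.0016² / (2 × 6.0) = 576.077 / 12.0 = 48.0064 m
d = 48.0064 m / 0.0254 = 1890 in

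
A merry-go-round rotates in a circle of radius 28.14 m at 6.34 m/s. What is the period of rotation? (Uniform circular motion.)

T = 2πr/v = 2π×28.14/6.34 = 27.89 s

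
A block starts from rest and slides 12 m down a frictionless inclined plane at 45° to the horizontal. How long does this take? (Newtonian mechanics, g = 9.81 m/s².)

a = g sin(θ) = 9.81 × sin(45°) = 6.9367 m/s²
t = √(2d/a) = √(2 × 12 / 6.9367) = 1.86 s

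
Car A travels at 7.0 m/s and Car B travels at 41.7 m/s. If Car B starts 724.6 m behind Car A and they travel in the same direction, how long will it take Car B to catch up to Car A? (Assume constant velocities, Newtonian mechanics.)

Relative speed: v_rel = 41.7 - 7.0 = 34.7 m/s
Time to catch: t = d₀/v_rel = 724.6/34.7 = 20.88 s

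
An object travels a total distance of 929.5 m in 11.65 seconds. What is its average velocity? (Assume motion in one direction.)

v_avg = Δd / Δt = 929.5 / 11.65 = 79.79 m/s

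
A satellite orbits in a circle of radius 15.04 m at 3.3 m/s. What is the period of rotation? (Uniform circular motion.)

T = 2πr/v = 2π×15.04/3.3 = 28.64 s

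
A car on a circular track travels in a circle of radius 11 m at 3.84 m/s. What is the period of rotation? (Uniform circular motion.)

T = 2πr/v = 2π×11/3.84 = 18.0 s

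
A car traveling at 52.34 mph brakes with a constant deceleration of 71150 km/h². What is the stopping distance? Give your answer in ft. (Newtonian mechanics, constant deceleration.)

v₀ = 52.34 mph × 0.44704 = 23.3981 m/s
a = 71150 km/h² × 7.716049382716049e-05 = 5.48997 m/s²
d = v₀² / (2a) = 23.3981² / (2 × 5.48997) = 547.471 / 10.9799 = 49.8612 m
d = 49.8612 m / 0.3048 = 163.6 ft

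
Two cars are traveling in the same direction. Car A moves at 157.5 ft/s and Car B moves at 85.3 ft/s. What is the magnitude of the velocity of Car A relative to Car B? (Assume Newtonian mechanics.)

v_rel = |v_A - v_B| = |157.5 - 85.3| = 72.2 ft/s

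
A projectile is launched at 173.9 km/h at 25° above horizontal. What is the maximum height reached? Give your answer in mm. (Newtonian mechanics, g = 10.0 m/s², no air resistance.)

v₀ = 173.9 km/h × 0.2777777777777778 = 48.3056 m/s
H = v₀² × sin²(θ) / (2g) = 48.3056² × sin(25°)² / (2 × 10.0) = 2333.43 × 0.178606 / 20.0 = 20.8382 m
H = 20.8382 m / 0.001 = 20840 mm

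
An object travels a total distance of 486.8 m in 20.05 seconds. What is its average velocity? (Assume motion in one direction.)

v_avg = Δd / Δt = 486.8 / 20.05 = 24.28 m/s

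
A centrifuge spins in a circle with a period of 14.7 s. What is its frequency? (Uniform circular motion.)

f = 1/T = 1/14.7 = 0.068 Hz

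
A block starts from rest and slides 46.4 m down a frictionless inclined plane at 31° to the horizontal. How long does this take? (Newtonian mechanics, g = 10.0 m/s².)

a = g sin(θ) = 10.0 × sin(31°) = 5.1504 m/s²
t = √(2d/a) = √(2 × 46.4 / 5.1504) = 4.24 s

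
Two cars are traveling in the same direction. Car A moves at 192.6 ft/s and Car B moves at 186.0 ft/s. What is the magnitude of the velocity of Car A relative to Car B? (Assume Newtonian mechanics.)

v_rel = |v_A - v_B| = |192.6 - 186.0| = 6.6 ft/s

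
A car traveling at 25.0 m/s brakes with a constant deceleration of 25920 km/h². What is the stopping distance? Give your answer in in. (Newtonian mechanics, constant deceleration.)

a = 25920 km/h² × 7.716049382716049e-05 = 2.0 m/s²
d = v₀² / (2a) = 25.0² / (2 × 2.0) = 625.0 / 4.0 = 156.25 m
d = 156.25 m / 0.0254 = 6152 in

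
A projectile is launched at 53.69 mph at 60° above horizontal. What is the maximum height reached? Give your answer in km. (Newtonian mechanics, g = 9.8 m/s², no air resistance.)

v₀ = 53.69 mph × 0.44704 = 24.0016 m/s
H = v₀² × sin²(θ) / (2g) = 24.0016² × sin(60°)² / (2 × 9.8) = 576.077 × 0.75 / 19.6 = 22.0438 m
H = 22.0438 m / 1000.0 = 0.02204 km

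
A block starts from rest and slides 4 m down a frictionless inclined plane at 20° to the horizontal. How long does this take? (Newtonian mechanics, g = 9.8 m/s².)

a = g sin(θ) = 9.8 × sin(20°) = 3.3518 m/s²
t = √(2d/a) = √(2 × 4 / 3.3518) = 1.54 s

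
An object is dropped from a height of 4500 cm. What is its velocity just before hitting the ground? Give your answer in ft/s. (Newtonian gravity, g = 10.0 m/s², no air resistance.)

h = 4500 cm × 0.01 = 45.0 m
v = √(2gh) = √(2 × 10.0 × 45.0) = 30.0 m/s
v = 30.0 m/s / 0.3048 = 98.43 ft/s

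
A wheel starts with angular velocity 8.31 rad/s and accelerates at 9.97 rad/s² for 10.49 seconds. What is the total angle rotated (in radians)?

θ = ω₀t + ½αt² = 8.31×10.49 + ½×9.97×10.49² = 635.72 rad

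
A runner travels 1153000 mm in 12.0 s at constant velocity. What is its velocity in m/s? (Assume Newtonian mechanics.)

d = 1153000 mm × 0.001 = 1153.0 m
v = d / t = 1153.0 / 12.0 = 96.08 m/s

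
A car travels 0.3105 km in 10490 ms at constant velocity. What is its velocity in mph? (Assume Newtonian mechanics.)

d = 0.3105 km × 1000.0 = 310.5 m
t = 10490 ms × 0.001 = 10.49 s
v = d / t = 310.5 / 10.49 = 29.5996 m/s
v = 29.5996 m/s / 0.44704 = 66.21 mph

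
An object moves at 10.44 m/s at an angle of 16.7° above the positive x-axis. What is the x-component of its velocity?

vₓ = v cos(θ) = 10.44 × cos(16.7°) = 10.0 m/s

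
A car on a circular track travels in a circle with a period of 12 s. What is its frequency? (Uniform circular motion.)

f = 1/T = 1/12 = 0.0833 Hz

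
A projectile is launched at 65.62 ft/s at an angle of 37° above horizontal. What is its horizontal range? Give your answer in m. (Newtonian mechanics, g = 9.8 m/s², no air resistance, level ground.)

v₀ = 65.62 ft/s × 0.3048 = 20.001 m/s
R = v₀² × sin(2θ) / g = 20.001² × sin(2 × 37°) / 9.8 = 400.04 × 0.961262 / 9.8 = 39.24 m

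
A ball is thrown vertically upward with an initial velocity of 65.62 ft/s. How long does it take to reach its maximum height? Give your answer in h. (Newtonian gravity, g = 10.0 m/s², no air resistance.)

v₀ = 65.62 ft/s × 0.3048 = 20.001 m/s
t_up = v₀ / g = 20.001 / 10.0 = 2.0001 s
t_up = 2.0001 s / 3600.0 = 0.0005556 h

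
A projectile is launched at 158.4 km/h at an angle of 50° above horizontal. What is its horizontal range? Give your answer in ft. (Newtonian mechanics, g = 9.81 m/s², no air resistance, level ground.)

v₀ = 158.4 km/h × 0.2777777777777778 = 44.0 m/s
R = v₀² × sin(2θ) / g = 44.0² × sin(2 × 50°) / 9.81 = 1936.0 × 0.984808 / 9.81 = 194.352 m
R = 194.352 m / 0.3048 = 637.6 ft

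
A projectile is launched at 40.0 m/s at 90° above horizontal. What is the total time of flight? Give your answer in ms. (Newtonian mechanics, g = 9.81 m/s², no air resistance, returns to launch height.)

T = 2 × v₀ × sin(θ) / g = 2 × 40.0 × sin(90°) / 9.81 = 2 × 40.0 × 1.0 / 9.81 = 8.15494 s
T = 8.15494 s / 0.001 = 8155 ms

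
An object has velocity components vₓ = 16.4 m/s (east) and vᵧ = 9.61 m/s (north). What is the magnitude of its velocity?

|v| = √(vₓ² + vᵧ²) = √(16.4² + 9.61²) = √(361.3121) = 19.01 m/s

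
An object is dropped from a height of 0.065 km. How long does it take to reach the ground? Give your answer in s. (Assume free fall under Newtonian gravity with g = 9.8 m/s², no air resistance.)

h = 0.065 km × 1000.0 = 65.0 m
t = √(2h/g) = √(2 × 65.0 / 9.8) = 3.642 s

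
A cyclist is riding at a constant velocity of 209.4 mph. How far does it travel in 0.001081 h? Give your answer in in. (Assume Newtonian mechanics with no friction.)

v = 209.4 mph × 0.44704 = 93.6102 m/s
t = 0.001081 h × 3600.0 = 3.8916 s
d = v × t = 93.6102 × 3.8916 = 364.293 m
d = 364.293 m / 0.0254 = 14340 in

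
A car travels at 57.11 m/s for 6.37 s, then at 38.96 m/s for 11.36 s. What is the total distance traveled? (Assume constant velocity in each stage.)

d₁ = v₁t₁ = 57.11 × 6.37 = 363.7907 m
d₂ = v₂t₂ = 38.96 × 11.36 = 442.5856 m
d_total = 363.7907 + 442.5856 = 806.38 m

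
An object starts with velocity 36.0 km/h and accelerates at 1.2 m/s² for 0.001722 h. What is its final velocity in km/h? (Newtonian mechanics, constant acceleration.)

v₀ = 36.0 km/h × 0.2777777777777778 = 10.0 m/s
t = 0.001722 h × 3600.0 = 6.1992 s
v = v₀ + a × t = 10.0 + 1.2 × 6.1992 = 17.439 m/s
v = 17.439 m/s / 0.2777777777777778 = 62.78 km/h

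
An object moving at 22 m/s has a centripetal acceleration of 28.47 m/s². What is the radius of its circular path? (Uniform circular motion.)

r = v²/a_c = 22²/28.47 = 17.0 m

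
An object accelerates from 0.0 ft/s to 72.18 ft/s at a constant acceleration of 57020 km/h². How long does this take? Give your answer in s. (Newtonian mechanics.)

v₀ = 0.0 ft/s × 0.3048 = 0.0 m/s
v = 72.18 ft/s × 0.3048 = 22.0005 m/s
a = 57020 km/h² × 7.716049382716049e-05 = 4.39969 m/s²
t = (v - v₀) / a = (22.0005 - 0.0) / 4.39969 = 5.0 s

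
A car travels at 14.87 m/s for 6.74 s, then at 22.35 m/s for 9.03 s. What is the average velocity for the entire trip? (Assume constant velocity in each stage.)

d₁ = v₁t₁ = 14.87 × 6.74 = 100.2238 m
d₂ = v₂t₂ = 22.35 × 9.03 = 201.8205 m
d_total = 302.0443 m, t_total = 15.77 s
v_avg = d_total/t_total = 302.0443/15.77 = 19.15 m/s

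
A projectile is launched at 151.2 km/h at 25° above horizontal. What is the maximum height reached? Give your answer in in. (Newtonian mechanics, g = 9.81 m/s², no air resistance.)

v₀ = 151.2 km/h × 0.2777777777777778 = 42.0 m/s
H = v₀² × sin²(θ) / (2g) = 42.0² × sin(25°)² / (2 × 9.81) = 1764.0 × 0.178606 / 19.62 = 16.0582 m
H = 16.0582 m / 0.0254 = 632.2 in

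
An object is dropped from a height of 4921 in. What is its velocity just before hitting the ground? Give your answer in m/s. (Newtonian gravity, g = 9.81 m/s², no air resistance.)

h = 4921 in × 0.0254 = 124.993 m
v = √(2gh) = √(2 × 9.81 × 124.993) = 49.52 m/s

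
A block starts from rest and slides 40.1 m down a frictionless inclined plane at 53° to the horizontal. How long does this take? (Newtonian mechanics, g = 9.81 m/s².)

a = g sin(θ) = 9.81 × sin(53°) = 7.8346 m/s²
t = √(2d/a) = √(2 × 40.1 / 7.8346) = 3.2 s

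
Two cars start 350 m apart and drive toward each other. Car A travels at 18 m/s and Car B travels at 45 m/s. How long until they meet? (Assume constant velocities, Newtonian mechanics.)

Combined speed: v_combined = 18 + 45 = 63 m/s
Time to meet: t = d/v_combined = 350/63 = 5.56 s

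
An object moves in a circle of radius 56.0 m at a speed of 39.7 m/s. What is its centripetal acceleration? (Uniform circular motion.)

a_c = v²/r = 39.7²/56.0 = 1576.09/56.0 = 28.14 m/s²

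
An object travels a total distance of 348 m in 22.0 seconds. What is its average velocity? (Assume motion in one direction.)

v_avg = Δd / Δt = 348 / 22.0 = 15.82 m/s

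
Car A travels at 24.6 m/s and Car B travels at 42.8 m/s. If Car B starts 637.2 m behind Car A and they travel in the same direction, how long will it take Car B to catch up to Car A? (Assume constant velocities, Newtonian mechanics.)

Relative speed: v_rel = 42.8 - 24.6 = 18.2 m/s
Time to catch: t = d₀/v_rel = 637.2/18.2 = 35.01 s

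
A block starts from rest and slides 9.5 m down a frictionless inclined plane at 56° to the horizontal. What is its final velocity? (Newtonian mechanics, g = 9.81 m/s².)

a = g sin(θ) = 9.81 × sin(56°) = 8.1329 m/s²
v = √(2ad) = √(2 × 8.1329 × 9.5) = 12.43 m/s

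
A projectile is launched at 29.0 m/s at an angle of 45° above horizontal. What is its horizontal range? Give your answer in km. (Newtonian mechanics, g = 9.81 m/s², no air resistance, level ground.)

R = v₀² × sin(2θ) / g = 29.0² × sin(2 × 45°) / 9.81 = 841.0 × 1.0 / 9.81 = 85.7288 m
R = 85.7288 m / 1000.0 = 0.08573 km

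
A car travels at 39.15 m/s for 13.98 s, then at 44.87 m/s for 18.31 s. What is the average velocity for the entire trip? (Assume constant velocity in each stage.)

d₁ = v₁t₁ = 39.15 × 13.98 = 547.317 m
d₂ = v₂t₂ = 44.87 × 18.31 = 821.5697 m
d_total = 1368.8867 m, t_total = 32.29 s
v_avg = d_total/t_total = 1368.8867/32.29 = 42.39 m/s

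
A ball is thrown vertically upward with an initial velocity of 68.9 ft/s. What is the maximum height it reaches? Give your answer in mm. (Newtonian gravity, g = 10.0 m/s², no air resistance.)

v₀ = 68.9 ft/s × 0.3048 = 21.0007 m/s
h_max = v₀² / (2g) = 21.0007² / (2 × 10.0) = 441.029 / 20.0 = 22.0514 m
h_max = 22.0514 m / 0.001 = 22050 mm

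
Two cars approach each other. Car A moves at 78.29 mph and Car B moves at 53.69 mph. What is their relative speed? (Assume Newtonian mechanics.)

v_rel = v_A + v_B = 78.29 + 53.69 = 131.98 mph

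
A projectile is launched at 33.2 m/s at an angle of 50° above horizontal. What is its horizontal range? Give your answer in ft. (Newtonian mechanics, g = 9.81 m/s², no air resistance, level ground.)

R = v₀² × sin(2θ) / g = 33.2² × sin(2 × 50°) / 9.81 = 1102.24 × 0.984808 / 9.81 = 110.652 m
R = 110.652 m / 0.3048 = 363.0 ft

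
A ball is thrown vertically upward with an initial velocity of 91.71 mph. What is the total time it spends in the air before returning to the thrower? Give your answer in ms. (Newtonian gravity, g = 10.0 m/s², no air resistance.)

v₀ = 91.71 mph × 0.44704 = 40.998 m/s
t_total = 2 × v₀ / g = 2 × 40.998 / 10.0 = 8.1996 s
t_total = 8.1996 s / 0.001 = 8200 ms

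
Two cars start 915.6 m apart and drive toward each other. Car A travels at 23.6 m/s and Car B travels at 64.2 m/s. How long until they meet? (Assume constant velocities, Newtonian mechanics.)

Combined speed: v_combined = 23.6 + 64.2 = 87.8 m/s
Time to meet: t = d/v_combined = 915.6/87.8 = 10.43 s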